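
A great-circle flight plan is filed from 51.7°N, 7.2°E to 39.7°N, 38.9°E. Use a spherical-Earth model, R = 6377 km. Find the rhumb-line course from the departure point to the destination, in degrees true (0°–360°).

118.6°

Δψ = ln[tan(π/4+φ₂/2)/tan(π/4+φ₁/2)] = -0.3016
Δλ = +0.5533 rad (taken the short way round)
course = atan2(Δλ, Δψ) = 118.60°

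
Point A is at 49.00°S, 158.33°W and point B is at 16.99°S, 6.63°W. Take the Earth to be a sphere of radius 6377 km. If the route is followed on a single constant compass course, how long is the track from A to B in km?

14266 km

Rhumb course C = atan2(Δλ, Δψ) with Δψ = ln[tan(π/4+φ₂/2)/tan(π/4+φ₁/2)] = +0.6828, Δλ = +2.6477 → C = 75.54°
d = R·|Δφ| / |cos C| = 6377·0.55868 / 0.24973 = 14266 km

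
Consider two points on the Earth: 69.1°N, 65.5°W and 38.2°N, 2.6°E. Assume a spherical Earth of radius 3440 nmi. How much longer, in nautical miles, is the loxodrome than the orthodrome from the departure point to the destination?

Great circle: cos σ = sin φ₁ sin φ₂ + cos φ₁ cos φ₂ cos Δλ,  σ = 0.8199 rad → d_gc = 2820.5 nmi
Rhumb line: Δψ = -0.9680, q = Δφ/Δψ = 0.5571, d_rh = R√(Δφ²+q²Δλ²) = 2937.8 nmi
Excess = 2937.8 − 2820.5 = 117.3 ≈ 117 nmi

117 nmi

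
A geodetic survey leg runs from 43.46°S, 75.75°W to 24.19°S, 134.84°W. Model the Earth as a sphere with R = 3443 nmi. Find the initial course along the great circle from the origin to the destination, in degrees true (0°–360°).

271.8°

N = sin Δλ·cos φ₂ = -0.7826;  D = cos φ₁ sin φ₂ − sin φ₁ cos φ₂ cos Δλ = +0.0249
initial course = atan2(N, D) = 271.82°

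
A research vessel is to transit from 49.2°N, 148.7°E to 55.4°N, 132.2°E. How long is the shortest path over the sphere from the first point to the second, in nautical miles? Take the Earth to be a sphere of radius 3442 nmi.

cos σ = sin φ₁ sin φ₂ + cos φ₁ cos φ₂ cos Δλ
      = sin(49.20°)sin(55.40°) + cos(49.20°)cos(55.40°)cos(-16.50°) = 0.9789
σ = 11.799° → d = Rσ = 3442·0.20593 = 709 nmi

709 nmi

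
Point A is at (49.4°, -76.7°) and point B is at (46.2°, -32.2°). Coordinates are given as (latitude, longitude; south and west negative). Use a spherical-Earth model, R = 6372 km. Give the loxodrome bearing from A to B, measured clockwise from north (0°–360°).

Meridional parts: M(φ₁)=+0.9945, M(φ₂)=+0.9113 → ΔM = -0.0832;  Δλ = +0.7767 rad
tan C = Δλ / ΔM = -9.3369 → C = 96.11°

96.1°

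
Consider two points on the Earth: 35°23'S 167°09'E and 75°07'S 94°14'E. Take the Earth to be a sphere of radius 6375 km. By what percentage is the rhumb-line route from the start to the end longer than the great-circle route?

4.9%

Great circle: σ = 0.9006 rad → d_gc = Rσ = 5741.4 km
Rhumb: Δφ = -0.6935, Δλ = -1.2726, Δψ = -1.3745, q = Δφ/Δψ = 0.5045 → d_rh = R√(Δφ²+q²Δλ²) = 6025.0 km
Excess = (6025.0 − 5741.4) / 5741.4 = 283.6 / 5741.4 = 4.94% ≈ 4.9%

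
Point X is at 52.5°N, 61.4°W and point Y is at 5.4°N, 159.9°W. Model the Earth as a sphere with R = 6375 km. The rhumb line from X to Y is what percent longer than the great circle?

4.2%

Great circle: σ = 1.5857 rad → d_gc = Rσ = 10108.9 km
Rhumb: Δφ = -0.8221, Δλ = -1.7191, Δψ = -0.9860, q = Δφ/Δψ = 0.8337 → d_rh = R√(Δφ²+q²Δλ²) = 10533.2 km
Excess = (10533.2 − 10108.9) / 10108.9 = 424.3 / 10108.9 = 4.20% ≈ 4.2%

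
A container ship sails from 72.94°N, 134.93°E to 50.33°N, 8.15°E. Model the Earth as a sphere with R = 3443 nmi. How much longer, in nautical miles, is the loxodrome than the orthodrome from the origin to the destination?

596 nmi

Great circle: cos σ = sin φ₁ sin φ₂ + cos φ₁ cos φ₂ cos Δλ,  σ = 0.8973 rad → d_gc = 3089.4 nmi
Rhumb line: Δψ = -0.8775, q = Δφ/Δψ = 0.4497, d_rh = R√(Δφ²+q²Δλ²) = 3685.5 nmi
Excess = 3685.5 − 3089.4 = 596.1 ≈ 596 nmi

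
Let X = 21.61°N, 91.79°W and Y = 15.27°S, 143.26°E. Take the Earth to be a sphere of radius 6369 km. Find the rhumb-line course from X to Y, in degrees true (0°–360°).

253.3°

Meridional parts: M(φ₁)=+0.3864, M(φ₂)=-0.2697 → ΔM = -0.6562;  Δλ = -2.1808 rad
tan C = Δλ / ΔM = +3.3235 → C = 253.25°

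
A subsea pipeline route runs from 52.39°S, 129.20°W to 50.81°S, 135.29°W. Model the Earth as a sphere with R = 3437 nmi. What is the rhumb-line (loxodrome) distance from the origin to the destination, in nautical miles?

Rhumb course C = atan2(Δλ, Δψ) with Δψ = ln[tan(π/4+φ₂/2)/tan(π/4+φ₁/2)] = +0.0444, Δλ = -0.1063 → C = 292.67°
d = R·|Δφ| / |cos C| = 3437·0.02758 / 0.38546 = 246 nmi

246 nmi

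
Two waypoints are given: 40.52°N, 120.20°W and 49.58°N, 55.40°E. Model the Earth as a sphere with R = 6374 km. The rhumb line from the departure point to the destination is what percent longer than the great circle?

38.1%

Great circle: σ = 1.5676 rad → d_gc = Rσ = 9991.9 km
Rhumb: Δφ = +0.1581, Δλ = +3.0648, Δψ = +0.2245, q = Δφ/Δψ = 0.7043 → d_rh = R√(Δφ²+q²Δλ²) = 13794.8 km
Excess = (13794.8 − 9991.9) / 9991.9 = 3802.9 / 9991.9 = 38.06% ≈ 38.1%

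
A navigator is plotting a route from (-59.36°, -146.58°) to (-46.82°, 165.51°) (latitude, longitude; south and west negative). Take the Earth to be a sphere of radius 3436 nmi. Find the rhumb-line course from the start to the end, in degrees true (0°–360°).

Meridional parts: M(φ₁)=-1.2948, M(φ₂)=-0.9270 → ΔM = +0.3678;  Δλ = -0.8362 rad
tan C = Δλ / ΔM = -2.2735 → C = 293.74°

293.7°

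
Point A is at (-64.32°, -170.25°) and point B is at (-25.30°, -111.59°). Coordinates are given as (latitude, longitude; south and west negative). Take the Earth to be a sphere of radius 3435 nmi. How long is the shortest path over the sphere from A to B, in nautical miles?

3233 nmi

cos σ = sin φ₁ sin φ₂ + cos φ₁ cos φ₂ cos Δλ
      = sin(-64.32°)sin(-25.30°) + cos(-64.32°)cos(-25.30°)cos(58.66°) = 0.5889
σ = 53.920° → d = Rσ = 3435·0.94108 = 3233 nmi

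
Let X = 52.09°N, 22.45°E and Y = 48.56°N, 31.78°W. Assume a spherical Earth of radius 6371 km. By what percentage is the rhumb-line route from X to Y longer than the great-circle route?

2.3%

Great circle: σ = 0.5932 rad → d_gc = Rσ = 3779.3 km
Rhumb: Δφ = -0.0616, Δλ = -0.9465, Δψ = -0.0966, q = Δφ/Δψ = 0.6380 → d_rh = R√(Δφ²+q²Δλ²) = 3867.4 km
Excess = (3867.4 − 3779.3) / 3779.3 = 88.1 / 3779.3 = 2.33% ≈ 2.3%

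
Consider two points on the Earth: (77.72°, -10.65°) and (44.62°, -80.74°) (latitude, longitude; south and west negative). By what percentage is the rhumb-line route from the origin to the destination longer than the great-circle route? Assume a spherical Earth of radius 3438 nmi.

Great circle: σ = 0.7409 rad → d_gc = Rσ = 2547.1 nmi
Rhumb: Δφ = -0.5777, Δλ = -1.2233, Δψ = -1.3575, q = Δφ/Δψ = 0.4256 → d_rh = R√(Δφ²+q²Δλ²) = 2673.6 nmi
Excess = (2673.6 − 2547.1) / 2547.1 = 126.5 / 2547.1 = 4.97% ≈ 5.0%

5.0%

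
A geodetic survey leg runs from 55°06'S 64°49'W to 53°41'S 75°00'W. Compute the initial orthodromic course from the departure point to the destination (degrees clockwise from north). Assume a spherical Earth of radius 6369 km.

279.3°

N = sin Δλ·cos φ₂ = -0.1047;  D = cos φ₁ sin φ₂ − sin φ₁ cos φ₂ cos Δλ = +0.0171
initial course = atan2(N, D) = 279.26°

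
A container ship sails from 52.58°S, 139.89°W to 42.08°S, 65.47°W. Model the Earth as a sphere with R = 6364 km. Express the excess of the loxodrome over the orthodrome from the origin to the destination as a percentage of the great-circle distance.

Great circle: σ = 0.8588 rad → d_gc = Rσ = 5465.1 km
Rhumb: Δφ = +0.1833, Δλ = +1.2989, Δψ = +0.2717, q = Δφ/Δψ = 0.6746 → d_rh = R√(Δφ²+q²Δλ²) = 5696.8 km
Excess = (5696.8 − 5465.1) / 5465.1 = 231.7 / 5465.1 = 4.24% ≈ 4.2%

4.2%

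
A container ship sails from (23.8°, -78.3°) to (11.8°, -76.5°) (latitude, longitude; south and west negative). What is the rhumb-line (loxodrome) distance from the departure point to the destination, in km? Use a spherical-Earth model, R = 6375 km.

Δψ = ln[tan(π/4+φ₂/2)/tan(π/4+φ₁/2)] = -0.2205;  Δφ = -0.2094 rad,  Δλ = +0.0314 rad
q = Δφ/Δψ = 0.9500
d = R·√(Δφ² + q²Δλ²) = 6375·0.21156 = 1349 km

1349 km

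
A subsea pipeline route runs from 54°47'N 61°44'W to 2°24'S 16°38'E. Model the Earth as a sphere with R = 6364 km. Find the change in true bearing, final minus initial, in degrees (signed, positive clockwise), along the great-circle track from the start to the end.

+44.6°

Initial bearing θ₁ = atan2(sin Δλ cos φ₂, cos φ₁ sin φ₂ − sin φ₁ cos φ₂ cos Δλ) = 100.92°
Final bearing θ₂ = (initial bearing from the destination back to the start) + 180° = 145.48°
Δθ = θ₂ − θ₁ = +44.6°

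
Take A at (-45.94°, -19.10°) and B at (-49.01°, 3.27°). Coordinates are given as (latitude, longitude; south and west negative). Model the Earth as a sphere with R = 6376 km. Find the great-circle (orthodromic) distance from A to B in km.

Haversine: a = sin²(Δφ/2)+cos φ₁ cos φ₂ sin²(Δλ/2) = 0.01788;  σ = 2·atan2(√a,√(1−a))
σ = 15.369° → d = Rσ = 6376·0.26824 = 1710 km

1710 km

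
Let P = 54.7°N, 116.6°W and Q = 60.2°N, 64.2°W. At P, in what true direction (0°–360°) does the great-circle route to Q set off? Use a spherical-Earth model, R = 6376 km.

57.2°

N = sin Δλ·cos φ₂ = +0.3937;  D = cos φ₁ sin φ₂ − sin φ₁ cos φ₂ cos Δλ = +0.2540
initial course = atan2(N, D) = 57.18°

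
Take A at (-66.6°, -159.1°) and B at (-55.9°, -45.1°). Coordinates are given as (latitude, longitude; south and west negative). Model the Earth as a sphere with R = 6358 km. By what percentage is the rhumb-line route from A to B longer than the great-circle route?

Great circle: σ = 0.8374 rad → d_gc = Rσ = 5324.2 km
Rhumb: Δφ = +0.1868, Δλ = +1.9897, Δψ = +0.3927, q = Δφ/Δψ = 0.4756 → d_rh = R√(Δφ²+q²Δλ²) = 6132.5 km
Excess = (6132.5 − 5324.2) / 5324.2 = 808.3 / 5324.2 = 15.18% ≈ 15.2%

15.2%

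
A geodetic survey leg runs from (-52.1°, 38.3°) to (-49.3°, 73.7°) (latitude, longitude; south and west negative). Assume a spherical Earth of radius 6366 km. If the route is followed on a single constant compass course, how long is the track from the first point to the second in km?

Rhumb course C = atan2(Δλ, Δψ) with Δψ = ln[tan(π/4+φ₂/2)/tan(π/4+φ₁/2)] = +0.0772, Δλ = +0.6178 → C = 82.88°
d = R·|Δφ| / |cos C| = 6366·0.04887 / 0.12397 = 2510 km

2510 km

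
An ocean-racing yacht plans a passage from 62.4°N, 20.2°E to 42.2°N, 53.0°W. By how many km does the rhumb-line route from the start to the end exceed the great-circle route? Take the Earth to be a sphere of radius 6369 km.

240 km

Great circle: cos σ = sin φ₁ sin φ₂ + cos φ₁ cos φ₂ cos Δλ,  σ = 0.8031 rad → d_gc = 5114.9 km
Rhumb line: Δψ = -0.5901, q = Δφ/Δψ = 0.5975, d_rh = R√(Δφ²+q²Δλ²) = 5355.1 km
Excess = 5355.1 − 5114.9 = 240.2 ≈ 240 km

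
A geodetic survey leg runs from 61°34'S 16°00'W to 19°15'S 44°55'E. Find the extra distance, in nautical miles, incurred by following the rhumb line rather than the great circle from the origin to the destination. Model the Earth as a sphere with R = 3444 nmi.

Great circle: cos σ = sin φ₁ sin φ₂ + cos φ₁ cos φ₂ cos Δλ,  σ = 1.0374 rad → d_gc = 3573.0 nmi
Rhumb line: Δψ = +1.0305, q = Δφ/Δψ = 0.7167, d_rh = R√(Δφ²+q²Δλ²) = 3654.7 nmi
Excess = 3654.7 − 3573.0 = 81.7 ≈ 82 nmi

82 nmi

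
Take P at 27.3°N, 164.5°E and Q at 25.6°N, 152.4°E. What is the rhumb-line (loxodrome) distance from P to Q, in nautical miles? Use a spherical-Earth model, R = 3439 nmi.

658 nmi

Rhumb course C = atan2(Δλ, Δψ) with Δψ = ln[tan(π/4+φ₂/2)/tan(π/4+φ₁/2)] = -0.0331, Δλ = -0.2112 → C = 261.08°
d = R·|Δφ| / |cos C| = 3439·0.02967 / 0.15503 = 658 nmi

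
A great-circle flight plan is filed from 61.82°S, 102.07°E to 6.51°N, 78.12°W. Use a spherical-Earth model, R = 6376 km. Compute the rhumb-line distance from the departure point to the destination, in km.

17669 km

Rhumb course C = atan2(Δλ, Δψ) with Δψ = ln[tan(π/4+φ₂/2)/tan(π/4+φ₁/2)] = +1.4962, Δλ = +3.1383 → C = 64.51°
d = R·|Δφ| / |cos C| = 6376·1.19258 / 0.43035 = 17669 km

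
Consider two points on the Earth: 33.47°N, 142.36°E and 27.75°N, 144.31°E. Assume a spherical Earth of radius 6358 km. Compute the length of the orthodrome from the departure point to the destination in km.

661 km

Haversine: a = sin²(Δφ/2)+cos φ₁ cos φ₂ sin²(Δλ/2) = 0.00270;  σ = 2·atan2(√a,√(1−a))
σ = 5.961° → d = Rσ = 6358·0.10403 = 661 km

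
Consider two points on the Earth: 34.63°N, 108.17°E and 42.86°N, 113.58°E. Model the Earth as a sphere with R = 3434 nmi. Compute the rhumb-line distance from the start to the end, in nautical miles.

554 nmi

Rhumb course C = atan2(Δλ, Δψ) with Δψ = ln[tan(π/4+φ₂/2)/tan(π/4+φ₁/2)] = +0.1845, Δλ = +0.0944 → C = 27.10°
d = R·|Δφ| / |cos C| = 3434·0.14364 / 0.89023 = 554 nmi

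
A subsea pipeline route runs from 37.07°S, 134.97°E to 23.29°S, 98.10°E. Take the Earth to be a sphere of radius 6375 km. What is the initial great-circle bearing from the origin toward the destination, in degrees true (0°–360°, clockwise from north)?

283.0°

θ = atan2( sin Δλ·cos φ₂ ,  cos φ₁ sin φ₂ − sin φ₁ cos φ₂ cos Δλ )
  = atan2(-0.5511, +0.1275) = 283.02°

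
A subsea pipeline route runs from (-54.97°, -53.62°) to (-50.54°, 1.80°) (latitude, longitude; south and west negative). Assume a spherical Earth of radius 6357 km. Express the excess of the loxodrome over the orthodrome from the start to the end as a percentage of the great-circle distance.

2.6%

Great circle: σ = 0.5749 rad → d_gc = Rσ = 3654.5 km
Rhumb: Δφ = +0.0773, Δλ = +0.9673, Δψ = +0.1279, q = Δφ/Δψ = 0.6046 → d_rh = R√(Δφ²+q²Δλ²) = 3749.7 km
Excess = (3749.7 − 3654.5) / 3654.5 = 95.2 / 3654.5 = 2.61% ≈ 2.6%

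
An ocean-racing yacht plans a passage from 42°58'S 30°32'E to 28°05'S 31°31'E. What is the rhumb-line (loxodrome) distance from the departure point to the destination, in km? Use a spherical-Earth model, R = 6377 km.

1659 km

Rhumb course C = atan2(Δλ, Δψ) with Δψ = ln[tan(π/4+φ₂/2)/tan(π/4+φ₁/2)] = +0.3210, Δλ = +0.0172 → C = 3.06°
d = R·|Δφ| / |cos C| = 6377·0.25976 / 0.99857 = 1659 km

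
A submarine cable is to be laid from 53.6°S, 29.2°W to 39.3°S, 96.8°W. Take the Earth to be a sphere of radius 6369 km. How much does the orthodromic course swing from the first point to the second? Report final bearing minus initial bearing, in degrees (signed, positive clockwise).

+52.1°

At departure: θ₁ = atan2(sin Δλ cos φ₂, cos φ₁ sin φ₂ − sin φ₁ cos φ₂ cos Δλ) = 259.04°
At arrival: θ₂ = atan2(sin Δλ cos φ₁, −cos φ₂ sin φ₁ + sin φ₂ cos φ₁ cos Δλ) = 311.16°
Δθ = θ₂ − θ₁ = +52.1°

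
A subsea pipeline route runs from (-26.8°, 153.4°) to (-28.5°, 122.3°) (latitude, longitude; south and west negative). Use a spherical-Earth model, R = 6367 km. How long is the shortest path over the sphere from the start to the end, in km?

3059 km

cos σ = sin φ₁ sin φ₂ + cos φ₁ cos φ₂ cos Δλ
      = sin(-26.80°)sin(-28.50°) + cos(-26.80°)cos(-28.50°)cos(-31.10°) = 0.8868
σ = 27.525° → d = Rσ = 6367·0.48039 = 3059 km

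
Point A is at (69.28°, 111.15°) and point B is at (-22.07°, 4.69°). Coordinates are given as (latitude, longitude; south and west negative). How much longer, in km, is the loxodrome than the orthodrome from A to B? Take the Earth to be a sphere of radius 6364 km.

637 km

Great circle: cos σ = sin φ₁ sin φ₂ + cos φ₁ cos φ₂ cos Δλ,  σ = 2.0312 rad → d_gc = 12926.8 km
Rhumb line: Δψ = -2.0944, q = Δφ/Δψ = 0.7613, d_rh = R√(Δφ²+q²Δλ²) = 13564.0 km
Excess = 13564.0 − 12926.8 = 637.2 ≈ 637 km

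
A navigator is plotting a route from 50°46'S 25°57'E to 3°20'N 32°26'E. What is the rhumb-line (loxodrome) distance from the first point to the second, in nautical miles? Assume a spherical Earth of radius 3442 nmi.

3267 nmi

Rhumb course C = atan2(Δλ, Δψ) with Δψ = ln[tan(π/4+φ₂/2)/tan(π/4+φ₁/2)] = +1.0899, Δλ = +0.1132 → C = 5.93°
d = R·|Δφ| / |cos C| = 3442·0.94422 / 0.99465 = 3267 nmi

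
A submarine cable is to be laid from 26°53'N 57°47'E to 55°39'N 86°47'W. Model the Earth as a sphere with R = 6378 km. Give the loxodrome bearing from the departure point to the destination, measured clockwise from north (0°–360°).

Δψ = ln[tan(π/4+φ₂/2)/tan(π/4+φ₁/2)] = +0.6867
Δλ = -2.5232 rad (taken the short way round)
course = atan2(Δλ, Δψ) = 285.23°

285.2°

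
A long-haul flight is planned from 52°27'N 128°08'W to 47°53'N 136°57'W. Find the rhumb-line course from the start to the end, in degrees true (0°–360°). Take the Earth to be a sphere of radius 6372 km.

231.0°

Δψ = ln[tan(π/4+φ₂/2)/tan(π/4+φ₁/2)] = -0.1246
Δλ = -0.1539 rad (taken the short way round)
course = atan2(Δλ, Δψ) = 231.01°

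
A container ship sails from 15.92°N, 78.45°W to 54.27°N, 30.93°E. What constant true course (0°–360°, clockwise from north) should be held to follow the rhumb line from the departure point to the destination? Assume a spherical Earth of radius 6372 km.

Meridional parts: M(φ₁)=+0.2815, M(φ₂)=+1.1322 → ΔM = +0.8507;  Δλ = +1.9090 rad
tan C = Δλ / ΔM = +2.2440 → C = 65.98°

66.0°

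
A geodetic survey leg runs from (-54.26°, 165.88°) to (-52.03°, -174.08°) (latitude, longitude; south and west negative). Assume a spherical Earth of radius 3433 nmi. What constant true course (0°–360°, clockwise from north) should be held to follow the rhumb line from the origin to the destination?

79.5°

Meridional parts: M(φ₁)=-1.1319, M(φ₂)=-1.0670 → ΔM = +0.0649;  Δλ = +0.3498 rad
tan C = Δλ / ΔM = +5.3885 → C = 79.49°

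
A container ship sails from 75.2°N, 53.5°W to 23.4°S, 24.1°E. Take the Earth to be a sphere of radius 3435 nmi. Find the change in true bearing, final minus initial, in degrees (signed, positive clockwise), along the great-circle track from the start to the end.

+56.6°

At departure: θ₁ = atan2(sin Δλ cos φ₂, cos φ₁ sin φ₂ − sin φ₁ cos φ₂ cos Δλ) = 108.04°
At arrival: θ₂ = atan2(sin Δλ cos φ₁, −cos φ₂ sin φ₁ + sin φ₂ cos φ₁ cos Δλ) = 164.65°
Δθ = θ₂ − θ₁ = +56.6°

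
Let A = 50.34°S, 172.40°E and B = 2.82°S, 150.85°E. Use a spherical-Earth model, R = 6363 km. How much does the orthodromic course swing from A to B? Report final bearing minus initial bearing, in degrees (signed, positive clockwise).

At departure: θ₁ = atan2(sin Δλ cos φ₂, cos φ₁ sin φ₂ − sin φ₁ cos φ₂ cos Δλ) = 331.78°
At arrival: θ₂ = atan2(sin Δλ cos φ₁, −cos φ₂ sin φ₁ + sin φ₂ cos φ₁ cos Δλ) = 342.42°
Δθ = θ₂ − θ₁ = +10.6°

+10.6°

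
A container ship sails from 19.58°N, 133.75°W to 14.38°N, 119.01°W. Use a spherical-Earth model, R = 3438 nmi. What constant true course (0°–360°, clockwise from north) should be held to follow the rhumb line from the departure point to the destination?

Δψ = ln[tan(π/4+φ₂/2)/tan(π/4+φ₁/2)] = -0.0949
Δλ = +0.2573 rad (taken the short way round)
course = atan2(Δλ, Δψ) = 110.25°

110.3°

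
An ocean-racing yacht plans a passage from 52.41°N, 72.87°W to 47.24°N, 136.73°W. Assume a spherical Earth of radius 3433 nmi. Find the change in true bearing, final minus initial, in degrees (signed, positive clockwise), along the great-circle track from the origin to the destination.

-51.0°

Initial bearing θ₁ = atan2(sin Δλ cos φ₂, cos φ₁ sin φ₂ − sin φ₁ cos φ₂ cos Δλ) = 289.08°
Final bearing θ₂ = (initial bearing from the destination back to the start) + 180° = 238.11°
Δθ = θ₂ − θ₁ = -51.0°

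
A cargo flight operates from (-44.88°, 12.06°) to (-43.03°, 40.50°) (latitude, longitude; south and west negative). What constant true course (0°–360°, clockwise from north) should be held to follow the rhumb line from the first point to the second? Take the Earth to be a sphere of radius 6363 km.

Meridional parts: M(φ₁)=-0.8784, M(φ₂)=-0.8336 → ΔM = +0.0449;  Δλ = +0.4964 rad
tan C = Δλ / ΔM = +11.0654 → C = 84.84°

84.8°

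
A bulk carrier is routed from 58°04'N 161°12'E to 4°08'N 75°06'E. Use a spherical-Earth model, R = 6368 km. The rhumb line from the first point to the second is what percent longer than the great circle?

Great circle: σ = 1.4736 rad → d_gc = Rσ = 9383.8 km
Rhumb: Δφ = -0.9413, Δλ = -1.5027, Δψ = -1.1792, q = Δφ/Δψ = 0.7983 → d_rh = R√(Δφ²+q²Δλ²) = 9710.2 km
Excess = (9710.2 − 9383.8) / 9383.8 = 326.4 / 9383.8 = 3.48% ≈ 3.5%

3.5%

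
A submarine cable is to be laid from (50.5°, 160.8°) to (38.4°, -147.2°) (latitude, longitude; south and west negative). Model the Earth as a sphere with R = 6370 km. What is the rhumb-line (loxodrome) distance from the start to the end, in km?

Δψ = ln[tan(π/4+φ₂/2)/tan(π/4+φ₁/2)] = -0.2975;  Δφ = -0.2112 rad,  Δλ = +0.9076 rad
q = Δφ/Δψ = 0.7100
d = R·√(Δφ² + q²Δλ²) = 6370·0.67807 = 4319 km

4319 km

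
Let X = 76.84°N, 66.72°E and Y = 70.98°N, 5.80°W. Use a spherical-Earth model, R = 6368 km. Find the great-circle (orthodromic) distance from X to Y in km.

cos σ = sin φ₁ sin φ₂ + cos φ₁ cos φ₂ cos Δλ
      = sin(76.84°)sin(70.98°) + cos(76.84°)cos(70.98°)cos(-72.52°) = 0.9429
σ = 19.462° → d = Rσ = 6368·0.33967 = 2163 km

2163 km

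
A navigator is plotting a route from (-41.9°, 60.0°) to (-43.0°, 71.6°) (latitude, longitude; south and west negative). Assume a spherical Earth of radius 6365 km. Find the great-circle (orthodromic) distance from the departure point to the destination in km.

958 km

Haversine: a = sin²(Δφ/2)+cos φ₁ cos φ₂ sin²(Δλ/2) = 0.00565;  σ = 2·atan2(√a,√(1−a))
σ = 8.623° → d = Rσ = 6365·0.15049 = 958 km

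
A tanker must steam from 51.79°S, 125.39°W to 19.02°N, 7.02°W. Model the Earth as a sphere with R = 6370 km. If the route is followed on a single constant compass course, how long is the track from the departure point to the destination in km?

Δψ = ln[tan(π/4+φ₂/2)/tan(π/4+φ₁/2)] = +1.3985;  Δφ = +1.2359 rad,  Δλ = +2.0659 rad
q = Δφ/Δψ = 0.8837
d = R·√(Δφ² + q²Δλ²) = 6370·2.20471 = 14044 km

14044 km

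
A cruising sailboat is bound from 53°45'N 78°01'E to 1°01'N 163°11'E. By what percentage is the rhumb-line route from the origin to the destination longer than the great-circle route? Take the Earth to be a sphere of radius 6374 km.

2.8%

Great circle: σ = 1.5066 rad → d_gc = Rσ = 9603.3 km
Rhumb: Δφ = -0.9204, Δλ = +1.4864, Δψ = -1.0990, q = Δφ/Δψ = 0.8374 → d_rh = R√(Δφ²+q²Δλ²) = 9867.6 km
Excess = (9867.6 − 9603.3) / 9603.3 = 264.3 / 9603.3 = 2.752% ≈ 2.8%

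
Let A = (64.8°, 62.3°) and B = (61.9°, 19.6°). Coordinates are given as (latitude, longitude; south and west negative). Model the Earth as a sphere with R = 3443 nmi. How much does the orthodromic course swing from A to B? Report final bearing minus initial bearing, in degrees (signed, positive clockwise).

-38.5°

At departure: θ₁ = atan2(sin Δλ cos φ₂, cos φ₁ sin φ₂ − sin φ₁ cos φ₂ cos Δλ) = 281.05°
At arrival: θ₂ = atan2(sin Δλ cos φ₁, −cos φ₂ sin φ₁ + sin φ₂ cos φ₁ cos Δλ) = 242.52°
Δθ = θ₂ − θ₁ = -38.5°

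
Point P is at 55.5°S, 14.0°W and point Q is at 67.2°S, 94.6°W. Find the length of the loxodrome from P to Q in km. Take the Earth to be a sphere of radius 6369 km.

Rhumb course C = atan2(Δλ, Δψ) with Δψ = ln[tan(π/4+φ₂/2)/tan(π/4+φ₁/2)] = -0.4317, Δλ = -1.4067 → C = 252.94°
d = R·|Δφ| / |cos C| = 6369·0.20420 / 0.29341 = 4433 km

4433 km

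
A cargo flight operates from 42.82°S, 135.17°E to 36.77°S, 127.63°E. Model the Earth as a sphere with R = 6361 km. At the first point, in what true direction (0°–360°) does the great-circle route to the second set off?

313.8°

θ = atan2( sin Δλ·cos φ₂ ,  cos φ₁ sin φ₂ − sin φ₁ cos φ₂ cos Δλ )
  = atan2(-0.1051, +0.1007) = 313.77°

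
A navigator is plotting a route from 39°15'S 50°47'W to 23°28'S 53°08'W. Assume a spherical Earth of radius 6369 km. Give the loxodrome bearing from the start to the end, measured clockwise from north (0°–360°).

Δψ = ln[tan(π/4+φ₂/2)/tan(π/4+φ₁/2)] = +0.3244
Δλ = -0.0410 rad (taken the short way round)
course = atan2(Δλ, Δψ) = 352.79°

352.8°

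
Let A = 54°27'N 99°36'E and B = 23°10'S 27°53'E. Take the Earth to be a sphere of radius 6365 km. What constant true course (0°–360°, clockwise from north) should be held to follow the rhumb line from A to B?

Meridional parts: M(φ₁)=+1.1376, M(φ₂)=-0.4158 → ΔM = -1.5534;  Δλ = -1.2517 rad
tan C = Δλ / ΔM = +0.8058 → C = 218.86°

218.9°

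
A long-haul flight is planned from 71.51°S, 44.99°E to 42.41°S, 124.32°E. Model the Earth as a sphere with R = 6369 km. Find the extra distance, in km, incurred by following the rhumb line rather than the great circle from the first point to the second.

Great circle: cos σ = sin φ₁ sin φ₂ + cos φ₁ cos φ₂ cos Δλ,  σ = 0.8190 rad → d_gc = 5216.0 km
Rhumb line: Δψ = +0.9966, q = Δφ/Δψ = 0.5096, d_rh = R√(Δφ²+q²Δλ²) = 5537.2 km
Excess = 5537.2 − 5216.0 = 321.2 ≈ 321 km

321 km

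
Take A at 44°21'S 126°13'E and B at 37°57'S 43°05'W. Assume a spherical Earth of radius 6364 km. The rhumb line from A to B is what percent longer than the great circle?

Great circle: σ = 1.6953 rad → d_gc = Rσ = 10788.9 km
Rhumb: Δφ = +0.1117, Δλ = -2.9548, Δψ = +0.1485, q = Δφ/Δψ = 0.7520 → d_rh = R√(Δφ²+q²Δλ²) = 14158.9 km
Excess = (14158.9 − 10788.9) / 10788.9 = 3370.0 / 10788.9 = 31.24% ≈ 31.2%

31.2%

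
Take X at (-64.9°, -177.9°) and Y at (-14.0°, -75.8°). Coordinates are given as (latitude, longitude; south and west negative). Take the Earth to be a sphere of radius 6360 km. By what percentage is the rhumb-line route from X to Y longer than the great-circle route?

7.3%

Great circle: σ = 1.4376 rad → d_gc = Rσ = 9143.2 km
Rhumb: Δφ = +0.8884, Δλ = +1.7820, Δψ = +1.2555, q = Δφ/Δψ = 0.7076 → d_rh = R√(Δφ²+q²Δλ²) = 9809.7 km
Excess = (9809.7 − 9143.2) / 9143.2 = 666.5 / 9143.2 = 7.29% ≈ 7.3%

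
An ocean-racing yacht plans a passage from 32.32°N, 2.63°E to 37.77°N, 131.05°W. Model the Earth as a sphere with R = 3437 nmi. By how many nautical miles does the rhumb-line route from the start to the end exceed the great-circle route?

Great circle: cos σ = sin φ₁ sin φ₂ + cos φ₁ cos φ₂ cos Δλ,  σ = 1.7051 rad → d_gc = 5860.4 nmi
Rhumb line: Δψ = +0.1163, q = Δφ/Δψ = 0.8181, d_rh = R√(Δφ²+q²Δλ²) = 6568.4 nmi
Excess = 6568.4 − 5860.4 = 708.0 ≈ 708 nmi

708 nmi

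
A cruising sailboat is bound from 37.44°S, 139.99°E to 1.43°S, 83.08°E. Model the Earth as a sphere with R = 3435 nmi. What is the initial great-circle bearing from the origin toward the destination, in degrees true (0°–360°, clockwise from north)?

290.4°

N = sin Δλ·cos φ₂ = -0.8376;  D = cos φ₁ sin φ₂ − sin φ₁ cos φ₂ cos Δλ = +0.3120
initial course = atan2(N, D) = 290.43°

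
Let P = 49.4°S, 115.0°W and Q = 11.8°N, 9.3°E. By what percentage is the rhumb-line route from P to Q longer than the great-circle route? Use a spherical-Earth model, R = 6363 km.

4.4%

Great circle: σ = 2.1109 rad → d_gc = Rσ = 13431.8 km
Rhumb: Δφ = +1.0681, Δλ = +2.1694, Δψ = +1.2019, q = Δφ/Δψ = 0.8887 → d_rh = R√(Δφ²+q²Δλ²) = 14024.7 km
Excess = (14024.7 − 13431.8) / 13431.8 = 592.9 / 13431.8 = 4.41% ≈ 4.4%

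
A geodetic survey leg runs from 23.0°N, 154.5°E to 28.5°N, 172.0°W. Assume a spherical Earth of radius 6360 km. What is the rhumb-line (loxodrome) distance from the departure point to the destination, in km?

Rhumb course C = atan2(Δλ, Δψ) with Δψ = ln[tan(π/4+φ₂/2)/tan(π/4+φ₁/2)] = +0.1066, Δλ = +0.5847 → C = 79.66°
d = R·|Δφ| / |cos C| = 6360·0.09599 / 0.17942 = 3403 km

3403 km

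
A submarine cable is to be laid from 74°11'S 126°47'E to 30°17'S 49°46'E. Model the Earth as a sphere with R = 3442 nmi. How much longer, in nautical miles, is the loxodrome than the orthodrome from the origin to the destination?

182 nmi

Great circle: cos σ = sin φ₁ sin φ₂ + cos φ₁ cos φ₂ cos Δλ,  σ = 1.0027 rad → d_gc = 3451.2 nmi
Rhumb line: Δψ = +1.4189, q = Δφ/Δψ = 0.5400, d_rh = R√(Δφ²+q²Δλ²) = 3632.8 nmi
Excess = 3632.8 − 3451.2 = 181.6 ≈ 182 nmi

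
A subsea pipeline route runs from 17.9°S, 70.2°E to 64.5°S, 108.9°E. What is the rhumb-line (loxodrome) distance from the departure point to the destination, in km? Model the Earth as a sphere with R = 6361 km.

Δψ = ln[tan(π/4+φ₂/2)/tan(π/4+φ₁/2)] = -1.1684;  Δφ = -0.8133 rad,  Δλ = +0.6754 rad
q = Δφ/Δψ = 0.6961
d = R·√(Δφ² + q²Δλ²) = 6361·0.93945 = 5976 km

5976 km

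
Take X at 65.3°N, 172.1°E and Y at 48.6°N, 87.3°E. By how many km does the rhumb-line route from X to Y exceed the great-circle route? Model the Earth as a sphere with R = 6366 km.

Great circle: cos σ = sin φ₁ sin φ₂ + cos φ₁ cos φ₂ cos Δλ,  σ = 0.7862 rad → d_gc = 5005.06 km
Rhumb line: Δψ = -0.5457, q = Δφ/Δψ = 0.5341, d_rh = R√(Δφ²+q²Δλ²) = 5363.58 km
Excess = 5363.58 − 5005.06 = 358.52 ≈ 359 km

359 km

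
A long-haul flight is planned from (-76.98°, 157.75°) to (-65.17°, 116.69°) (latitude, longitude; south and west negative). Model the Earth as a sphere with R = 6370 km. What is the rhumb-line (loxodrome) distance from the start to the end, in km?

1943 km

Δψ = ln[tan(π/4+φ₂/2)/tan(π/4+φ₁/2)] = +0.6571;  Δφ = +0.2061 rad,  Δλ = -0.7166 rad
q = Δφ/Δψ = 0.3137
d = R·√(Δφ² + q²Δλ²) = 6370·0.30500 = 1943 km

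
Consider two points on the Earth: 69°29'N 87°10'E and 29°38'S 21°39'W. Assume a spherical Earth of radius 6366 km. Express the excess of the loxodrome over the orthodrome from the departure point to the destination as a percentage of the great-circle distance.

4.5%

Great circle: σ = 2.1668 rad → d_gc = Rσ = 13793.9 km
Rhumb: Δφ = -1.7299, Δλ = -1.8992, Δψ = -2.2513, q = Δφ/Δψ = 0.7684 → d_rh = R√(Δφ²+q²Δλ²) = 14407.9 km
Excess = (14407.9 − 13793.9) / 13793.9 = 614.0 / 13793.9 = 4.451% ≈ 4.5%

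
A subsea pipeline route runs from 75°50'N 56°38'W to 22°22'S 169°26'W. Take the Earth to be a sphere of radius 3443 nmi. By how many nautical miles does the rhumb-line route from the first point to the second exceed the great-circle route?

Great circle: cos σ = sin φ₁ sin φ₂ + cos φ₁ cos φ₂ cos Δλ,  σ = 2.0450 rad → d_gc = 7041.1 nmi
Rhumb line: Δψ = -2.4861, q = Δφ/Δψ = 0.6894, d_rh = R√(Δφ²+q²Δλ²) = 7527.2 nmi
Excess = 7527.2 − 7041.1 = 486.1 ≈ 486 nmi

486 nmi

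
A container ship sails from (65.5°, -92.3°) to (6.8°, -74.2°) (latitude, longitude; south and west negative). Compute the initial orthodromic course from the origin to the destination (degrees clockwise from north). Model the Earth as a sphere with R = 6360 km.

θ = atan2( sin Δλ·cos φ₂ ,  cos φ₁ sin φ₂ − sin φ₁ cos φ₂ cos Δλ )
  = atan2(+0.3085, -0.8097) = 159.14°

159.1°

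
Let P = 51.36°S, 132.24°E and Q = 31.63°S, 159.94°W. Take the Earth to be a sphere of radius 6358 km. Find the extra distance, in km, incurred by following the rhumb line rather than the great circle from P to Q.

167 km

Great circle: cos σ = sin φ₁ sin φ₂ + cos φ₁ cos φ₂ cos Δλ,  σ = 0.9143 rad → d_gc = 5813.2 km
Rhumb line: Δψ = +0.4657, q = Δφ/Δψ = 0.7394, d_rh = R√(Δφ²+q²Δλ²) = 5979.9 km
Excess = 5979.9 − 5813.2 = 166.7 ≈ 167 km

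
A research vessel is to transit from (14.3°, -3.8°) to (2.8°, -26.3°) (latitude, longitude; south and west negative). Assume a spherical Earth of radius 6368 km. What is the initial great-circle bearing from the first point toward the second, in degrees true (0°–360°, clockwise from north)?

244.7°

N = sin Δλ·cos φ₂ = -0.3822;  D = cos φ₁ sin φ₂ − sin φ₁ cos φ₂ cos Δλ = -0.1806
initial course = atan2(N, D) = 244.71°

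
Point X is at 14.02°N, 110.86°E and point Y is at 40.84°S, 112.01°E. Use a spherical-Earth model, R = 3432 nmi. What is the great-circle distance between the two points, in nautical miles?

cos σ = sin φ₁ sin φ₂ + cos φ₁ cos φ₂ cos Δλ
      = sin(14.02°)sin(-40.84°) + cos(14.02°)cos(-40.84°)cos(1.15°) = 0.5754
σ = 54.870° → d = Rσ = 3432·0.95767 = 3287 nmi

3287 nmi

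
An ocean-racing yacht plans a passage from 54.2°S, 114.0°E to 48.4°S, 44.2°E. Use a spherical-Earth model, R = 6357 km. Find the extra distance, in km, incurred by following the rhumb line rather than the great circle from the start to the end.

192 km

Great circle: cos σ = sin φ₁ sin φ₂ + cos φ₁ cos φ₂ cos Δλ,  σ = 0.7368 rad → d_gc = 4683.9 km
Rhumb line: Δψ = +0.1622, q = Δφ/Δψ = 0.6241, d_rh = R√(Δφ²+q²Δλ²) = 4876.2 km
Excess = 4876.2 − 4683.9 = 192.3 ≈ 192 km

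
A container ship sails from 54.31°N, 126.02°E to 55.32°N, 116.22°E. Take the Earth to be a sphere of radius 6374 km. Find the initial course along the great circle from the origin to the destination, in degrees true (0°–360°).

N = sin Δλ·cos φ₂ = -0.0968;  D = cos φ₁ sin φ₂ − sin φ₁ cos φ₂ cos Δλ = +0.0244
initial course = atan2(N, D) = 284.12°

284.1°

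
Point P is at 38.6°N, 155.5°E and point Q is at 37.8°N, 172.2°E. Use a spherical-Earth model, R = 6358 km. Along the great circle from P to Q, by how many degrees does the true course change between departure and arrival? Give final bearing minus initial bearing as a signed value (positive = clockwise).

+10.4°

Initial bearing θ₁ = atan2(sin Δλ cos φ₂, cos φ₁ sin φ₂ − sin φ₁ cos φ₂ cos Δλ) = 88.28°
Final bearing θ₂ = (initial bearing from the destination back to the start) + 180° = 98.65°
Δθ = θ₂ − θ₁ = +10.4°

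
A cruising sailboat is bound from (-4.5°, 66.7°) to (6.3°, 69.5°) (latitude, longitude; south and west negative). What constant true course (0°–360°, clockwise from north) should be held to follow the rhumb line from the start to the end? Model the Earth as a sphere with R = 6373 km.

Meridional parts: M(φ₁)=-0.0786, M(φ₂)=+0.1102 → ΔM = +0.1888;  Δλ = +0.0489 rad
tan C = Δλ / ΔM = +0.2588 → C = 14.51°

14.5°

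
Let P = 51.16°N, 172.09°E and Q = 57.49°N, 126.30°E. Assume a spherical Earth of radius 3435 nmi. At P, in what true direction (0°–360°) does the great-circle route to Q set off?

N = sin Δλ·cos φ₂ = -0.3852;  D = cos φ₁ sin φ₂ − sin φ₁ cos φ₂ cos Δλ = +0.2370
initial course = atan2(N, D) = 301.60°

301.6°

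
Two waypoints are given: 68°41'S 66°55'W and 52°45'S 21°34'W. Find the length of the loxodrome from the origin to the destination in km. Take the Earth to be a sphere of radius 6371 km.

2989 km

Δψ = ln[tan(π/4+φ₂/2)/tan(π/4+φ₁/2)] = +0.5827;  Δφ = +0.2781 rad,  Δλ = +0.7915 rad
q = Δφ/Δψ = 0.4773
d = R·√(Δφ² + q²Δλ²) = 6371·0.46909 = 2989 km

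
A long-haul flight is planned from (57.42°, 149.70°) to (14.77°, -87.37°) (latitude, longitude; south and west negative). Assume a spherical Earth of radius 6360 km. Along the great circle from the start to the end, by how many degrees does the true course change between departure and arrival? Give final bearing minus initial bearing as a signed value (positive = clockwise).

+98.6°

Initial bearing θ₁ = atan2(sin Δλ cos φ₂, cos φ₁ sin φ₂ − sin φ₁ cos φ₂ cos Δλ) = 54.44°
Final bearing θ₂ = (initial bearing from the destination back to the start) + 180° = 153.06°
Δθ = θ₂ − θ₁ = +98.6°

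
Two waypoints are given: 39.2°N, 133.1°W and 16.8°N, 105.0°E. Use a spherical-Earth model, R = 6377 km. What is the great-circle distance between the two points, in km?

Haversine: a = sin²(Δφ/2)+cos φ₁ cos φ₂ sin²(Δλ/2) = 0.60468;  σ = 2·atan2(√a,√(1−a))
σ = 102.085° → d = Rσ = 6377·1.78171 = 11362 km

11362 km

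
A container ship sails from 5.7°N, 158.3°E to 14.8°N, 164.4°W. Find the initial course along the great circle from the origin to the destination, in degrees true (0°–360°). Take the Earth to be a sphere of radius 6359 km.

73.1°

θ = atan2( sin Δλ·cos φ₂ ,  cos φ₁ sin φ₂ − sin φ₁ cos φ₂ cos Δλ )
  = atan2(+0.5859, +0.1778) = 73.12°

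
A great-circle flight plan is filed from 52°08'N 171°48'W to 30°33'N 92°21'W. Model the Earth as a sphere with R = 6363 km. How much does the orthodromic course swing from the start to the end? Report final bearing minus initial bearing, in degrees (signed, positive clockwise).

Initial bearing θ₁ = atan2(sin Δλ cos φ₂, cos φ₁ sin φ₂ − sin φ₁ cos φ₂ cos Δλ) = 77.51°
Final bearing θ₂ = (initial bearing from the destination back to the start) + 180° = 135.90°
Δθ = θ₂ − θ₁ = +58.4°

+58.4°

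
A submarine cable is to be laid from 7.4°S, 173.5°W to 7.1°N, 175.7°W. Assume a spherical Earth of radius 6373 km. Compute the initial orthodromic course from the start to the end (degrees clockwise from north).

N = sin Δλ·cos φ₂ = -0.0381;  D = cos φ₁ sin φ₂ − sin φ₁ cos φ₂ cos Δλ = +0.2503
initial course = atan2(N, D) = 351.35°

351.3°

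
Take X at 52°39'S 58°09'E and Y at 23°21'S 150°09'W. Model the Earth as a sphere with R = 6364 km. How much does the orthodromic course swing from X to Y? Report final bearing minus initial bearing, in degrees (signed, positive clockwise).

Initial bearing θ₁ = atan2(sin Δλ cos φ₂, cos φ₁ sin φ₂ − sin φ₁ cos φ₂ cos Δλ) = 153.76°
Final bearing θ₂ = (initial bearing from the destination back to the start) + 180° = 16.99°
Δθ = θ₂ − θ₁ = -136.8°

-136.8°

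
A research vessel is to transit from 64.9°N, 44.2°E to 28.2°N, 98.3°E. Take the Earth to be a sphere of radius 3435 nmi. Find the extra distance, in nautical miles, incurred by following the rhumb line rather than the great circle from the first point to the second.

64 nmi

Great circle: cos σ = sin φ₁ sin φ₂ + cos φ₁ cos φ₂ cos Δλ,  σ = 0.8670 rad → d_gc = 2978.0 nmi
Rhumb line: Δψ = -0.9890, q = Δφ/Δψ = 0.6477, d_rh = R√(Δφ²+q²Δλ²) = 3042.0 nmi
Excess = 3042.0 − 2978.0 = 64.0 ≈ 64 nmi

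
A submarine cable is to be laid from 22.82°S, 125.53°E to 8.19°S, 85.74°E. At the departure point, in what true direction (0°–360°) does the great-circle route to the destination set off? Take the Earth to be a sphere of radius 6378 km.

N = sin Δλ·cos φ₂ = -0.6334;  D = cos φ₁ sin φ₂ − sin φ₁ cos φ₂ cos Δλ = +0.1637
initial course = atan2(N, D) = 284.49°

284.5°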